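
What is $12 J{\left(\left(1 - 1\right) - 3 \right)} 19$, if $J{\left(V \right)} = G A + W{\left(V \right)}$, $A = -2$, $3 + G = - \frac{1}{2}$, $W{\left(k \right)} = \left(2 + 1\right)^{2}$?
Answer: $3648$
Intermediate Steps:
$W{\left(k \right)} = 9$ ($W{\left(k \right)} = 3^{2} = 9$)
$G = - \frac{7}{2}$ ($G = -3 - \frac{1}{2} = - \frac{7}{2} \approx -3.5$)
$J{\left(V \right)} = 16$ ($J{\left(V \right)} = \left(- \frac{7}{2}\right) \left(-2\right) + 9 = 7 + 9 = 16$)
$12 J{\left(\left(1 - 1\right) - 3 \right)} 19 = 12 \cdot 16 \cdot 19 = 192 \cdot 19 = 3648$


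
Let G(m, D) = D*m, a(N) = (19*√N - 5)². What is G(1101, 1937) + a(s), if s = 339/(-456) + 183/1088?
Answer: 2320110327/1088 - 5*I*√3840793/68 ≈ 2.1325e+6 - 144.1*I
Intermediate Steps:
s = -11891/20672 (s = 339*(-1/456) + 183*(1/1088) = -113/152 + 183/1088 = -11891/20672 ≈ -0.57522)
a(N) = (-5 + 19*√N)²
G(1101, 1937) + a(s) = 1937*1101 + (-5 + 19*√(-11891/20672))² = 2132637 + (-5 + 19*(I*√3840793/2584))² = 2132637 + (-5 + I*√3840793/136)²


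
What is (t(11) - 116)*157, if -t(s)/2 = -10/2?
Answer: -16642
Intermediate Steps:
t(s) = 10 (t(s) = -(-20)/2 = -2*(-5) = 10)
(t(11) - 116)*157 = (10 - 116)*157 = -106*157 = -16642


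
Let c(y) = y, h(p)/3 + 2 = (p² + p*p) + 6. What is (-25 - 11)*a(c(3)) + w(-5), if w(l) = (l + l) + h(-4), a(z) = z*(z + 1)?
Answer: -334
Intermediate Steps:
h(p) = 12 + 6*p² (h(p) = -6 + 3*((p² + p*p) + 6) = -6 + 3*((p² + p²) + 6) = -6 + 3*(2*p² + 6) = -6 + 3*(6 + 2*p²) = -6 + (18 + 6*p²) = 12 + 6*p²)
a(z) = z*(1 + z)
w(l) = 108 + 2*l (w(l) = (l + l) + (12 + 6*(-4)²) = 2*l + (12 + 6*16) = 2*l + (12 + 96) = 2*l + 108 = 108 + 2*l)
(-25 - 11)*a(c(3)) + w(-5) = (-25 - 11)*(3*(1 + 3)) + (108 + 2*(-5)) = -108*4 + (108 - 10) = -36*12 + 98 = -432 + 98 = -334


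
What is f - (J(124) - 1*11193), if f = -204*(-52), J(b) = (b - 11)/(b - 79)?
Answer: 980932/45 ≈ 21799.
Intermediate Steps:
J(b) = (-11 + b)/(-79 + b)
f = 10608
f - (J(124) - 1*11193) = 10608 - ((-11 + 124)/(-79 + 124) - 1*11193) = 10608 - (113/45 - 11193) = 10608 - 1*(-503572/45) = 10608 + 503572/45 = 980932/45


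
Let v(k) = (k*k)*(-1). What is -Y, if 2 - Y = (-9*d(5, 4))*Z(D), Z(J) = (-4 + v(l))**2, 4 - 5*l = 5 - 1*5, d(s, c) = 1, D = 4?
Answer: -122354/625 ≈ -195.77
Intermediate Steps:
l = 4/5 (l = 4/5 - (5 - 1*5)/5 = 4/5 - (5 - 5)/5 = 4/5 - 1/5*0 = 4/5 + 0 = 4/5 ≈ 0.80000)
v(k) = -k**2 (v(k) = k**2*(-1) = -k**2)
Z(J) = 13456/625 (Z(J) = (-4 - (4/5)**2)**2 = (-4 - 1*16/25)**2 = (-4 - 16/25)**2 = (-116/25)**2 = 13456/625)
Y = 122354/625 (Y = 2 - (-9*1)*13456/625 = 2 - (-9)*13456/625 = 2 - 1*(-121104/625) = 2 + 121104/625 = 122354/625 ≈ 195.77)
-Y = -1*122354/625 = -122354/625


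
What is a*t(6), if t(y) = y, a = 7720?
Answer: 46320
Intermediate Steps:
a*t(6) = 7720*6 = 46320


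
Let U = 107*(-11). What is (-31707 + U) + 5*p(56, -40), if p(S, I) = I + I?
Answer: -33284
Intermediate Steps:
p(S, I) = 2*I
U = -1177
(-31707 + U) + 5*p(56, -40) = (-31707 - 1177) + 5*(2*(-40)) = -32884 + 5*(-80) = -32884 - 400 = -33284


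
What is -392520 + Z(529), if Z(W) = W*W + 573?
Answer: -112106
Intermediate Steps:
Z(W) = 573 + W² (Z(W) = W² + 573 = 573 + W²)
-392520 + Z(529) = -392520 + (573 + 529²) = -392520 + (573 + 279841) = -392520 + 280414 = -112106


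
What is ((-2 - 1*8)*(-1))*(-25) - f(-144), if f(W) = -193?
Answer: -57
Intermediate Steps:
((-2 - 1*8)*(-1))*(-25) - f(-144) = ((-2 - 1*8)*(-1))*(-25) - 1*(-193) = ((-2 - 8)*(-1))*(-25) + 193 = -10*(-1)*(-25) + 193 = 10*(-25) + 193 = -250 + 193 = -57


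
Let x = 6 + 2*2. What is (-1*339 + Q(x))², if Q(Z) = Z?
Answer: 108241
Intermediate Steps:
x = 10 (x = 6 + 4 = 10)
(-1*339 + Q(x))² = (-1*339 + 10)² = (-339 + 10)² = (-329)² = 108241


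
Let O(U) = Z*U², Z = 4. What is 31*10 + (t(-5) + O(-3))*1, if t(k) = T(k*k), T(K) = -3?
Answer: 343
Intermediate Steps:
t(k) = -3
O(U) = 4*U²
31*10 + (t(-5) + O(-3))*1 = 31*10 + (-3 + 4*(-3)²)*1 = 310 + (-3 + 4*9)*1 = 310 + (-3 + 36)*1 = 310 + 33*1 = 310 + 33 = 343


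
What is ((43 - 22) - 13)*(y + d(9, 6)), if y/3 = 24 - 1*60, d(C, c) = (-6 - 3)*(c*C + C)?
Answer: -5400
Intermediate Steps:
d(C, c) = -9*C - 9*C*c (d(C, c) = -9*(C*c + C) = -9*(C + C*c) = -9*C - 9*C*c)
y = -108 (y = 3*(24 - 1*60) = 3*(24 - 60) = 3*(-36) = -108)
((43 - 22) - 13)*(y + d(9, 6)) = ((43 - 22) - 13)*(-108 - 9*9*(1 + 6)) = (21 - 13)*(-108 - 9*9*7) = 8*(-108 - 567) = 8*(-675) = -5400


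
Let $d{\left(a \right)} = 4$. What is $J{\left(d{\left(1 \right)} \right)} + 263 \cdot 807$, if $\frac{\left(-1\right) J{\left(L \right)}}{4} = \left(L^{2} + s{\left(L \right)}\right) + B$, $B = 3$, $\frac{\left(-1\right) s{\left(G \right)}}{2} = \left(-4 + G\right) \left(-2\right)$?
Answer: $212165$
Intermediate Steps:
$s{\left(G \right)} = -16 + 4 G$ ($s{\left(G \right)} = - 2 \left(-4 + G\right) \left(-2\right) = - 2 \left(8 - 2 G\right) = -16 + 4 G$)
$J{\left(L \right)} = 52 - 16 L - 4 L^{2}$ ($J{\left(L \right)} = - 4 \left(\left(L^{2} + \left(-16 + 4 L\right)\right) + 3\right) = - 4 \left(\left(-16 + L^{2} + 4 L\right) + 3\right) = - 4 \left(-13 + L^{2} + 4 L\right) = 52 - 16 L - 4 L^{2}$)
$J{\left(d{\left(1 \right)} \right)} + 263 \cdot 807 = \left(52 - 64 - 4 \cdot 4^{2}\right) + 263 \cdot 807 = \left(52 - 64 - 64\right) + 212241 = -76 + 212241 = 212165$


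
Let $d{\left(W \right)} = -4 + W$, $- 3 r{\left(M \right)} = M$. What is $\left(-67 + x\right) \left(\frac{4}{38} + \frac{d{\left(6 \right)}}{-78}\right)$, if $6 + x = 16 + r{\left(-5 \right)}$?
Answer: $- \frac{9794}{2223} \approx -4.4058$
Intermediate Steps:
$r{\left(M \right)} = - \frac{M}{3}$
$x = \frac{35}{3}$ ($x = -6 + \left(16 - - \frac{5}{3}\right) = -6 + \left(16 + \frac{5}{3}\right) = -6 + \frac{53}{3} = \frac{35}{3} \approx 11.667$)
$\left(-67 + x\right) \left(\frac{4}{38} + \frac{d{\left(6 \right)}}{-78}\right) = \left(-67 + \frac{35}{3}\right) \left(\frac{4}{38} + \frac{-4 + 6}{-78}\right) = - \frac{166 \left(4 \cdot \frac{1}{38} + 2 \left(- \frac{1}{78}\right)\right)}{3} = - \frac{166 \left(\frac{2}{19} - \frac{1}{39}\right)}{3} = \left(- \frac{166}{3}\right) \frac{59}{741} = - \frac{9794}{2223}$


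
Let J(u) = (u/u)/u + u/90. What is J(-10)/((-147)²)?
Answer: -19/1944810 ≈ -9.7696e-6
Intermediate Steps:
J(u) = 1/u + u/90 (J(u) = 1/u + u*(1/90) = 1/u + u/90)
J(-10)/((-147)²) = (1/(-10) + (1/90)*(-10))/((-147)²) = (-⅒ - ⅑)/21609 = -19/90*1/21609 = -19/1944810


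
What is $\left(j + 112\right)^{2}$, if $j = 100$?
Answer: $44944$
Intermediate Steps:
$\left(j + 112\right)^{2} = \left(100 + 112\right)^{2} = 212^{2} = 44944$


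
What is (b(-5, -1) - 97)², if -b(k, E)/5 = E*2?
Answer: 7569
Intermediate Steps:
b(k, E) = -10*E (b(k, E) = -5*E*2 = -10*E)
(b(-5, -1) - 97)² = (-10*(-1) - 97)² = (10 - 97)² = (-87)² = 7569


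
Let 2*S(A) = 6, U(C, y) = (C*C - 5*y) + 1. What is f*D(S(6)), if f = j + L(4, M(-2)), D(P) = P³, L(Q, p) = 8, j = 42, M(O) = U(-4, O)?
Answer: 1350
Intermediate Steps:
U(C, y) = 1 + C² - 5*y (U(C, y) = (C² - 5*y) + 1 = 1 + C² - 5*y)
M(O) = 17 - 5*O (M(O) = 1 + (-4)² - 5*O = 1 + 16 - 5*O = 17 - 5*O)
S(A) = 3 (S(A) = (½)*6 = 3)
f = 50 (f = 42 + 8 = 50)
f*D(S(6)) = 50*3³ = 50*27 = 1350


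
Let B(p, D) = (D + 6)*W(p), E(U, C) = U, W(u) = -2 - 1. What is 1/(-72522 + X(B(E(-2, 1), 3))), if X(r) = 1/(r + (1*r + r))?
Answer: -81/5874283 ≈ -1.3789e-5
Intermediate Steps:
W(u) = -3
B(p, D) = -18 - 3*D (B(p, D) = (D + 6)*(-3) = (6 + D)*(-3) = -18 - 3*D)
X(r) = 1/(3*r) (X(r) = 1/(r + (r + r)) = 1/(r + 2*r) = 1/(3*r))
1/(-72522 + X(B(E(-2, 1), 3))) = 1/(-72522 + 1/(3*(-18 - 3*3))) = 1/(-72522 + 1/(3*(-18 - 9))) = 1/(-72522 + (⅓)/(-27)) = 1/(-72522 + (⅓)*(-1/27)) = 1/(-72522 - 1/81) = 1/(-5874283/81) = -81/5874283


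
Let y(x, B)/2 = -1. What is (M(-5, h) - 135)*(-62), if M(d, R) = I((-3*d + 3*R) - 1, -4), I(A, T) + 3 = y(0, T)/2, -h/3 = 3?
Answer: 8618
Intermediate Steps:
h = -9 (h = -3*3 = -9)
y(x, B) = -2 (y(x, B) = 2*(-1) = -2)
I(A, T) = -4 (I(A, T) = -3 - 2/2 = -3 - 2*½ = -3 - 1 = -4)
M(d, R) = -4
(M(-5, h) - 135)*(-62) = (-4 - 135)*(-62) = -139*(-62) = 8618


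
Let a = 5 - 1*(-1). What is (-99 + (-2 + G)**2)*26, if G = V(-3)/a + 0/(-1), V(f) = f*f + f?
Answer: -2548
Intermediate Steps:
V(f) = f + f**2 (V(f) = f**2 + f = f + f**2)
a = 6 (a = 5 + 1 = 6)
G = 1 (G = -3*(1 - 3)/6 + 0/(-1) = -3*(-2)*(1/6) + 0*(-1) = 6*(1/6) + 0 = 1 + 0 = 1)
(-99 + (-2 + G)**2)*26 = (-99 + (-2 + 1)**2)*26 = (-99 + (-1)**2)*26 = (-99 + 1)*26 = -98*26 = -2548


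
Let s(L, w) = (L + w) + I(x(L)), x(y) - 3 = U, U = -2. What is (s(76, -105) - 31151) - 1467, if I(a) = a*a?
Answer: -32646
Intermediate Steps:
x(y) = 1 (x(y) = 3 - 2 = 1)
I(a) = a²
s(L, w) = 1 + L + w (s(L, w) = (L + w) + 1² = (L + w) + 1 = 1 + L + w)
(s(76, -105) - 31151) - 1467 = ((1 + 76 - 105) - 31151) - 1467 = (-28 - 31151) - 1467 = -31179 - 1467 = -32646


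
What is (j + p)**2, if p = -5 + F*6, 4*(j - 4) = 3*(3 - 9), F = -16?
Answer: 41209/4 ≈ 10302.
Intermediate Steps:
j = -1/2 (j = 4 + (3*(3 - 9))/4 = 4 + (3*(-6))/4 = 4 + (1/4)*(-18) = 4 - 9/2 = -1/2 ≈ -0.50000)
p = -101 (p = -5 - 16*6 = -5 - 96 = -101)
(j + p)**2 = (-1/2 - 101)**2 = (-203/2)**2 = 41209/4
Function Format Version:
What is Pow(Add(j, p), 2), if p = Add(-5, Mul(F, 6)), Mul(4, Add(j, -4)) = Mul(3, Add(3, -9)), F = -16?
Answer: Rational(41209, 4) ≈ 10302.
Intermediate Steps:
j = Rational(-1, 2) (j = Add(4, Mul(Rational(1, 4), Mul(3, Add(3, -9)))) = Add(4, Mul(Rational(1, 4), Mul(3, -6))) = Add(4, Mul(Rational(1, 4), -18)) = Add(4, Rational(-9, 2)) = Rational(-1, 2) ≈ -0.50000)
p = -101 (p = Add(-5, Mul(-16, 6)) = Add(-5, -96) = -101)
Pow(Add(j, p), 2) = Pow(Add(Rational(-1, 2), -101), 2) = Pow(Rational(-203, 2), 2) = Rational(41209, 4)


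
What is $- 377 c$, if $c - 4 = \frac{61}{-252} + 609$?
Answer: $- \frac{58214455}{252} \approx -2.3101 \cdot 10^{5}$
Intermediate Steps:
$c = \frac{154415}{252}$ ($c = 4 + \left(\frac{61}{-252} + 609\right) = 4 + \left(61 \left(- \frac{1}{252}\right) + 609\right) = 4 + \left(- \frac{61}{252} + 609\right) = 4 + \frac{153407}{252} = \frac{154415}{252} \approx 612.76$)
$- 377 c = \left(-377\right) \frac{154415}{252} = - \frac{58214455}{252}$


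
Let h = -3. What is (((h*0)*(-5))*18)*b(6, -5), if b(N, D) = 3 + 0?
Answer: 0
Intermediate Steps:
b(N, D) = 3
(((h*0)*(-5))*18)*b(6, -5) = ((-3*0*(-5))*18)*3 = ((0*(-5))*18)*3 = (0*18)*3 = 0*3 = 0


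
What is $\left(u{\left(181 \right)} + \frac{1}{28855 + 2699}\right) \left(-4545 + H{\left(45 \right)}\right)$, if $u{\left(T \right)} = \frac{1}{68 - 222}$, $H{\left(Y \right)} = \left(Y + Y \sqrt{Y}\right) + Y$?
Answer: $\frac{353250}{12271} - \frac{117750 \sqrt{5}}{134981} \approx 26.837$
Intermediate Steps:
$H{\left(Y \right)} = Y^{\frac{3}{2}} + 2 Y$ ($H{\left(Y \right)} = \left(Y + Y^{\frac{3}{2}}\right) + Y = Y^{\frac{3}{2}} + 2 Y$)
$u{\left(T \right)} = - \frac{1}{154}$ ($u{\left(T \right)} = \frac{1}{-154} = - \frac{1}{154}$)
$\left(u{\left(181 \right)} + \frac{1}{28855 + 2699}\right) \left(-4545 + H{\left(45 \right)}\right) = \left(- \frac{1}{154} + \frac{1}{28855 + 2699}\right) \left(-4545 + \left(45^{\frac{3}{2}} + 2 \cdot 45\right)\right) = \left(- \frac{1}{154} + \frac{1}{31554}\right) \left(-4545 + \left(135 \sqrt{5} + 90\right)\right) = \left(- \frac{1}{154} + \frac{1}{31554}\right) \left(-4545 + \left(90 + 135 \sqrt{5}\right)\right) = - \frac{7850 \left(-4455 + 135 \sqrt{5}\right)}{1214829} = \frac{353250}{12271} - \frac{117750 \sqrt{5}}{134981}$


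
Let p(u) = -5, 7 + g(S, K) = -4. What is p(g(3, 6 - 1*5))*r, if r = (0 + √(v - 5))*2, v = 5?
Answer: 0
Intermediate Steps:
g(S, K) = -11 (g(S, K) = -7 - 4 = -11)
r = 0 (r = (0 + √(5 - 5))*2 = (0 + √0)*2 = (0 + 0)*2 = 0*2 = 0)
p(g(3, 6 - 1*5))*r = -5*0 = 0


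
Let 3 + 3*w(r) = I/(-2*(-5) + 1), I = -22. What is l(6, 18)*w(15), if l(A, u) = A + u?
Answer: -40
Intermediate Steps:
w(r) = -5/3 (w(r) = -1 + (-22/(-2*(-5) + 1))/3 = -1 + (-22/(10 + 1))/3 = -1 + (-22/11)/3 = -1 + (-22*1/11)/3 = -1 + (⅓)*(-2) = -1 - ⅔ = -5/3)
l(6, 18)*w(15) = (6 + 18)*(-5/3) = 24*(-5/3) = -40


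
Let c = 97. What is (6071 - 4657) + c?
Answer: 1511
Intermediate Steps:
(6071 - 4657) + c = (6071 - 4657) + 97 = 1414 + 97 = 1511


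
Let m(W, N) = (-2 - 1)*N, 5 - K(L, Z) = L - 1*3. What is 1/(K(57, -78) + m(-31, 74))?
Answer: -1/271 ≈ -0.0036900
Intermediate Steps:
K(L, Z) = 8 - L (K(L, Z) = 5 - (L - 1*3) = 5 - (L - 3) = 5 - (-3 + L) = 5 + (3 - L) = 8 - L)
m(W, N) = -3*N
1/(K(57, -78) + m(-31, 74)) = 1/((8 - 1*57) - 3*74) = 1/((8 - 57) - 222) = 1/(-49 - 222) = 1/(-271) = -1/271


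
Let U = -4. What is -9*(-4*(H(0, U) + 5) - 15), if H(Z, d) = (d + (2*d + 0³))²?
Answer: 5499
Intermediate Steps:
H(Z, d) = 9*d² (H(Z, d) = (d + (2*d + 0))² = (d + 2*d)² = (3*d)² = 9*d²)
-9*(-4*(H(0, U) + 5) - 15) = -9*(-4*(9*(-4)² + 5) - 15) = -9*(-4*(9*16 + 5) - 15) = -9*(-4*(144 + 5) - 15) = -9*(-4*149 - 15) = -9*(-596 - 15) = -9*(-611) = 5499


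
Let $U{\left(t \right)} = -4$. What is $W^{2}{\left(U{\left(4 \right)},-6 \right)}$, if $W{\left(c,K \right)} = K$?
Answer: $36$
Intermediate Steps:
$W^{2}{\left(U{\left(4 \right)},-6 \right)} = \left(-6\right)^{2} = 36$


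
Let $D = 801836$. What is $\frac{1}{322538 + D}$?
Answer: $\frac{1}{1124374} \approx 8.8938 \cdot 10^{-7}$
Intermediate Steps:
$\frac{1}{322538 + D} = \frac{1}{322538 + 801836} = \frac{1}{1124374}$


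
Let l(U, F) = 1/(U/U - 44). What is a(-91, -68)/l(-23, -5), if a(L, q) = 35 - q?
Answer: -4429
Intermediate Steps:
l(U, F) = -1/43 (l(U, F) = 1/(1 - 44) = 1/(-43) = -1/43)
a(-91, -68)/l(-23, -5) = (35 - 1*(-68))/(-1/43) = (35 + 68)*(-43) = 103*(-43) = -4429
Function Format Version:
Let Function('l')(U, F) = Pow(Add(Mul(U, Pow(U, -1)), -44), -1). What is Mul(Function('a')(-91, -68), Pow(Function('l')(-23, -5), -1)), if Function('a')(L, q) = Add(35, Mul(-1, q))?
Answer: -4429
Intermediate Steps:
Function('l')(U, F) = Rational(-1, 43) (Function('l')(U, F) = Pow(Add(1, -44), -1) = Pow(-43, -1) = Rational(-1, 43))
Mul(Function('a')(-91, -68), Pow(Function('l')(-23, -5), -1)) = Mul(Add(35, Mul(-1, -68)), Pow(Rational(-1, 43), -1)) = Mul(Add(35, 68), -43) = Mul(103, -43) = -4429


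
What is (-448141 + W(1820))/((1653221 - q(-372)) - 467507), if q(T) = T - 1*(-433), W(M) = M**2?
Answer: 2864259/1185653 ≈ 2.4158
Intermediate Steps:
q(T) = 433 + T (q(T) = T + 433 = 433 + T)
(-448141 + W(1820))/((1653221 - q(-372)) - 467507) = (-448141 + 1820**2)/((1653221 - (433 - 372)) - 467507) = (-448141 + 3312400)/((1653221 - 1*61) - 467507) = 2864259/((1653221 - 61) - 467507) = 2864259/(1653160 - 467507) = 2864259/1185653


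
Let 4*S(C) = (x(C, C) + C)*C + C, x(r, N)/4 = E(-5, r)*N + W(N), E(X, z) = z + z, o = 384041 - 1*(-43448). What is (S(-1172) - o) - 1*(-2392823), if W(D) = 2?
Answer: -3217374803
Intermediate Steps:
o = 427489 (o = 384041 + 43448 = 427489)
E(X, z) = 2*z
x(r, N) = 8 + 8*N*r (x(r, N) = 4*((2*r)*N + 2) = 4*(2*N*r + 2) = 4*(2 + 2*N*r) = 8 + 8*N*r)
S(C) = C/4 + C*(8 + C + 8*C²)/4 (S(C) = (((8 + 8*C*C) + C)*C + C)/4 = (((8 + 8*C²) + C)*C + C)/4 = ((8 + C + 8*C²)*C + C)/4 = (C*(8 + C + 8*C²) + C)/4 = (C + C*(8 + C + 8*C²))/4 = C/4 + C*(8 + C + 8*C²)/4)
(S(-1172) - o) - 1*(-2392823) = ((¼)*(-1172)*(9 - 1172 + 8*(-1172)²) - 1*427489) - 1*(-2392823) = ((¼)*(-1172)*(9 - 1172 + 8*1373584) - 427489) + 2392823 = ((¼)*(-1172)*(9 - 1172 + 10988672) - 427489) + 2392823 = ((¼)*(-1172)*10987509 - 427489) + 2392823 = (-3219340137 - 427489) + 2392823 = -3219767626 + 2392823 = -3217374803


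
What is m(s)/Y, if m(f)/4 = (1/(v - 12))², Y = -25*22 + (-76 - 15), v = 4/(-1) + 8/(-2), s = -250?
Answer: -1/64100 ≈ -1.5601e-5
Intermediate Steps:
v = -8 (v = 4*(-1) + 8*(-½) = -4 - 4 = -8)
Y = -641 (Y = -550 - 91 = -641)
m(f) = 1/100 (m(f) = 4*(1/(-8 - 12))² = 4*(1/(-20))² = 4*(-1/20)² = 4*(1/400) = 1/100)
m(s)/Y = (1/100)/(-641) = (1/100)*(-1/641) = -1/64100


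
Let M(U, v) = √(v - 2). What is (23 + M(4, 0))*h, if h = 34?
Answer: 782 + 34*I*√2 ≈ 782.0 + 48.083*I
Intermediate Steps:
M(U, v) = √(-2 + v)
(23 + M(4, 0))*h = (23 + √(-2 + 0))*34 = (23 + √(-2))*34 = (23 + I*√2)*34 = 782 + 34*I*√2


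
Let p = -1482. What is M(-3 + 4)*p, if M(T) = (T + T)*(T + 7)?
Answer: -23712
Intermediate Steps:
M(T) = 2*T*(7 + T) (M(T) = (2*T)*(7 + T) = 2*T*(7 + T))
M(-3 + 4)*p = (2*(-3 + 4)*(7 + (-3 + 4)))*(-1482) = (2*1*(7 + 1))*(-1482) = (2*1*8)*(-1482) = 16*(-1482) = -23712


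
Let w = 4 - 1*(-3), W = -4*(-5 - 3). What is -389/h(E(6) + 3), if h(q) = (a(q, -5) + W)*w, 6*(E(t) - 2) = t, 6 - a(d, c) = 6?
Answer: -389/224 ≈ -1.7366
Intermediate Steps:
a(d, c) = 0 (a(d, c) = 6 - 1*6 = 6 - 6 = 0)
E(t) = 2 + t/6
W = 32 (W = -4*(-8) = 32)
w = 7 (w = 4 + 3 = 7)
h(q) = 224 (h(q) = (0 + 32)*7 = 32*7 = 224)
-389/h(E(6) + 3) = -389/224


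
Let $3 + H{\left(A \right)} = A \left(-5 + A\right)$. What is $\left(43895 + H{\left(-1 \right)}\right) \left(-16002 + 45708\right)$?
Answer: $1304033988$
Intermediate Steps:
$H{\left(A \right)} = -3 + A \left(-5 + A\right)$
$\left(43895 + H{\left(-1 \right)}\right) \left(-16002 + 45708\right) = \left(43895 - \left(-2 - 1\right)\right) \left(-16002 + 45708\right) = \left(43895 + \left(-3 + 1 + 5\right)\right) 29706 = \left(43895 + 3\right) 29706 = 43898 \cdot 29706 = 1304033988$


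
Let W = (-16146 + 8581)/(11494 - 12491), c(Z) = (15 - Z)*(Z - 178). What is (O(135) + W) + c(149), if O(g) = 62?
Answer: 3943721/997 ≈ 3955.6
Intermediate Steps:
c(Z) = (-178 + Z)*(15 - Z) (c(Z) = (15 - Z)*(-178 + Z) = (-178 + Z)*(15 - Z))
W = 7565/997 (W = -7565/(-997) = -7565*(-1/997) = 7565/997 ≈ 7.5878)
(O(135) + W) + c(149) = (62 + 7565/997) + (-2670 - 1*149**2 + 193*149) = 69379/997 + (-2670 - 1*22201 + 28757) = 69379/997 + (-2670 - 22201 + 28757) = 69379/997 + 3886 = 3943721/997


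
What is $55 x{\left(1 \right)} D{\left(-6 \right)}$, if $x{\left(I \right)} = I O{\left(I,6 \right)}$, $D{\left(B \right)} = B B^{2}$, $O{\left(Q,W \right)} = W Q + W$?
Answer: $-142560$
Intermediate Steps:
$O{\left(Q,W \right)} = W + Q W$ ($O{\left(Q,W \right)} = Q W + W = W + Q W$)
$D{\left(B \right)} = B^{3}$
$x{\left(I \right)} = I \left(6 + 6 I\right)$ ($x{\left(I \right)} = I 6 \left(1 + I\right) = I \left(6 + 6 I\right)$)
$55 x{\left(1 \right)} D{\left(-6 \right)} = 55 \cdot 6 \cdot 1 \left(1 + 1\right) \left(-6\right)^{3} = 55 \cdot 6 \cdot 1 \cdot 2 \left(-216\right) = 55 \cdot 12 \left(-216\right) = 660 \left(-216\right) = -142560$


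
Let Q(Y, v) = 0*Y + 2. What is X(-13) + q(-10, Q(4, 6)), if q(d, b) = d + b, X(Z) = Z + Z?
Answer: -34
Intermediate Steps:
Q(Y, v) = 2 (Q(Y, v) = 0 + 2 = 2)
X(Z) = 2*Z
q(d, b) = b + d
X(-13) + q(-10, Q(4, 6)) = 2*(-13) + (2 - 10) = -26 - 8 = -34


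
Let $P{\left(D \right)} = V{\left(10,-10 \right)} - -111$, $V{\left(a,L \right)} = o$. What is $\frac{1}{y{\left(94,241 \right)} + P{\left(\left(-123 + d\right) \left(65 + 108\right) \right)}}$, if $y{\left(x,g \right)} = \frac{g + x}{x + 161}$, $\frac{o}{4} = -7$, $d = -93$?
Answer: $\frac{51}{4300} \approx 0.01186$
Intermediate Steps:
$o = -28$ ($o = 4 \left(-7\right) = -28$)
$V{\left(a,L \right)} = -28$
$y{\left(x,g \right)} = \frac{g + x}{161 + x}$
$P{\left(D \right)} = 83$ ($P{\left(D \right)} = -28 - -111 = -28 + 111 = 83$)
$\frac{1}{y{\left(94,241 \right)} + P{\left(\left(-123 + d\right) \left(65 + 108\right) \right)}} = \frac{1}{\frac{241 + 94}{161 + 94} + 83} = \frac{1}{\frac{1}{255} \cdot 335 + 83} = \frac{1}{\frac{67}{51} + 83} = \frac{1}{\frac{4300}{51}} = \frac{51}{4300}$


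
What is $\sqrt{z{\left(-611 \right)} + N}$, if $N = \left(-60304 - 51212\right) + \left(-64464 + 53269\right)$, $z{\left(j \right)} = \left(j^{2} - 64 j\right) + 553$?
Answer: $\sqrt{290267} \approx 538.76$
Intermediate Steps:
$z{\left(j \right)} = 553 + j^{2} - 64 j$
$N = -122711$ ($N = -111516 - 11195 = -122711$)
$\sqrt{z{\left(-611 \right)} + N} = \sqrt{\left(553 + \left(-611\right)^{2} - -39104\right) - 122711} = \sqrt{\left(553 + 373321 + 39104\right) - 122711} = \sqrt{412978 - 122711} = \sqrt{290267}$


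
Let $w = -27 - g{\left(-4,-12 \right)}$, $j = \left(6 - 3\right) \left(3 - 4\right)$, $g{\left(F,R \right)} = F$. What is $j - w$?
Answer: $20$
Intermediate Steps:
$j = -3$ ($j = 3 \left(-1\right) = -3$)
$w = -23$ ($w = -27 - -4 = -27 + 4 = -23$)
$j - w = -3 - -23 = -3 + 23 = 20$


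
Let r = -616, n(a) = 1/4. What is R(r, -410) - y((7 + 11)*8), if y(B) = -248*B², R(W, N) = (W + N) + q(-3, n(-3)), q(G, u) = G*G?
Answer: 5141511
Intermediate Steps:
n(a) = ¼
q(G, u) = G²
R(W, N) = 9 + N + W (R(W, N) = (W + N) + (-3)² = (N + W) + 9 = 9 + N + W)
R(r, -410) - y((7 + 11)*8) = (9 - 410 - 616) - (-248)*((7 + 11)*8)² = -1017 - (-248)*(18*8)² = -1017 - (-248)*144² = -1017 - (-248)*20736 = -1017 - 1*(-5142528) = -1017 + 5142528 = 5141511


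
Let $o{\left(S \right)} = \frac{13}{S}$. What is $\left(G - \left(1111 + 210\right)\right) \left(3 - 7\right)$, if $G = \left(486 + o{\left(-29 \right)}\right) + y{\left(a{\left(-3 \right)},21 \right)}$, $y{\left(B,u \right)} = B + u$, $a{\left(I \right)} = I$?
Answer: $\frac{94824}{29} \approx 3269.8$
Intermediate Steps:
$G = \frac{14603}{29}$ ($G = \left(486 + \frac{13}{-29}\right) + \left(-3 + 21\right) = \left(486 + 13 \left(- \frac{1}{29}\right)\right) + 18 = \left(486 - \frac{13}{29}\right) + 18 = \frac{14081}{29} + 18 = \frac{14603}{29} \approx 503.55$)
$\left(G - \left(1111 + 210\right)\right) \left(3 - 7\right) = \left(\frac{14603}{29} - \left(1111 + 210\right)\right) \left(3 - 7\right) = \left(\frac{14603}{29} - 1321\right) \left(-4\right) = \left(- \frac{23706}{29}\right) \left(-4\right) = \frac{94824}{29}$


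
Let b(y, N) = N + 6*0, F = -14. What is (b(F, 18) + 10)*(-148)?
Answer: -4144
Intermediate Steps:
b(y, N) = N (b(y, N) = N + 0 = N)
(b(F, 18) + 10)*(-148) = (18 + 10)*(-148) = 28*(-148) = -4144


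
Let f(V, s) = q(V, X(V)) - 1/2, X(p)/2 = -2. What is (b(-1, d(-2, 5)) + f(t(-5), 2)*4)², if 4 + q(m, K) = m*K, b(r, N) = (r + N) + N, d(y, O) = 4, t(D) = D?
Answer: 4761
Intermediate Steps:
X(p) = -4 (X(p) = 2*(-2) = -4)
b(r, N) = r + 2*N (b(r, N) = (N + r) + N = r + 2*N)
q(m, K) = -4 + K*m (q(m, K) = -4 + m*K = -4 + K*m)
f(V, s) = -9/2 - 4*V (f(V, s) = (-4 - 4*V) - 1/2 = (-4 - 4*V) - 1*½ = (-4 - 4*V) - ½ = -9/2 - 4*V)
(b(-1, d(-2, 5)) + f(t(-5), 2)*4)² = ((-1 + 2*4) + (-9/2 - 4*(-5))*4)² = ((-1 + 8) + (-9/2 + 20)*4)² = (7 + (31/2)*4)² = (7 + 62)² = 69² = 4761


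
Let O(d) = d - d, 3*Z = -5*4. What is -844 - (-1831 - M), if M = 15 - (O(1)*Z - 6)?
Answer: 1008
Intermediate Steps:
Z = -20/3 (Z = (-5*4)/3 = (1/3)*(-20) = -20/3 ≈ -6.6667)
O(d) = 0
M = 21 (M = 15 - (0*(-20/3) - 6) = 15 - (0 - 6) = 15 - 1*(-6) = 15 + 6 = 21)
-844 - (-1831 - M) = -844 - (-1831 - 1*21) = -844 - (-1831 - 21) = -844 - 1*(-1852) = -844 + 1852 = 1008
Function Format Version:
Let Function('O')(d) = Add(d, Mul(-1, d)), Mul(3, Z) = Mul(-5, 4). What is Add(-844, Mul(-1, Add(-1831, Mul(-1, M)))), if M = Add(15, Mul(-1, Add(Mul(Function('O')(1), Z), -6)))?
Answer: 1008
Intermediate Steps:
Z = Rational(-20, 3) (Z = Mul(Rational(1, 3), Mul(-5, 4)) = Mul(Rational(1, 3), -20) = Rational(-20, 3) ≈ -6.6667)
Function('O')(d) = 0
M = 21 (M = Add(15, Mul(-1, Add(Mul(0, Rational(-20, 3)), -6))) = Add(15, Mul(-1, Add(0, -6))) = Add(15, Mul(-1, -6)) = Add(15, 6) = 21)
Add(-844, Mul(-1, Add(-1831, Mul(-1, M)))) = Add(-844, Mul(-1, Add(-1831, Mul(-1, 21)))) = Add(-844, Mul(-1, Add(-1831, -21))) = Add(-844, Mul(-1, -1852)) = Add(-844, 1852) = 1008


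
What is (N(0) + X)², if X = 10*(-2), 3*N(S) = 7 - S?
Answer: 2809/9 ≈ 312.11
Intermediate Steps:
N(S) = 7/3 - S/3 (N(S) = (7 - S)/3 = 7/3 - S/3)
X = -20
(N(0) + X)² = ((7/3 - ⅓*0) - 20)² = ((7/3 + 0) - 20)² = (7/3 - 20)² = (-53/3)² = 2809/9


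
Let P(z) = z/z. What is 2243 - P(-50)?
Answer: 2242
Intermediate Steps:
P(z) = 1
2243 - P(-50) = 2243 - 1*1 = 2243 - 1 = 2242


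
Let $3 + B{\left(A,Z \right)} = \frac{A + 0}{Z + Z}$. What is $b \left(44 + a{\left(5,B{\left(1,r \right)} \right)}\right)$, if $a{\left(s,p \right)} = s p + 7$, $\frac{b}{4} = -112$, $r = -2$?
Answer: $-15568$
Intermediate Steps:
$B{\left(A,Z \right)} = -3 + \frac{A}{2 Z}$ ($B{\left(A,Z \right)} = -3 + \frac{A + 0}{Z + Z} = -3 + \frac{A}{2 Z}$)
$b = -448$ ($b = 4 \left(-112\right) = -448$)
$a{\left(s,p \right)} = 7 + p s$ ($a{\left(s,p \right)} = p s + 7 = 7 + p s$)
$b \left(44 + a{\left(5,B{\left(1,r \right)} \right)}\right) = - 448 \left(44 + \left(7 + \left(-3 + \frac{1}{2} \cdot 1 \frac{1}{-2}\right) 5\right)\right) = - 448 \left(44 + \left(7 + \left(-3 + \frac{1}{2} \cdot 1 \left(- \frac{1}{2}\right)\right) 5\right)\right) = - 448 \left(44 + \left(7 + \left(-3 - \frac{1}{4}\right) 5\right)\right) = - 448 \left(44 + \left(7 - \frac{65}{4}\right)\right) = - 448 \left(44 - \frac{37}{4}\right) = \left(-448\right) \frac{139}{4} = -15568$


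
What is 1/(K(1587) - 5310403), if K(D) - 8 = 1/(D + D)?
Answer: -3174/16855193729 ≈ -1.8831e-7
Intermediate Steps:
K(D) = 8 + 1/(2*D) (K(D) = 8 + 1/(D + D) = 8 + 1/(2*D))
1/(K(1587) - 5310403) = 1/((8 + (½)/1587) - 5310403) = 1/((8 + (½)*(1/1587)) - 5310403) = 1/((8 + 1/3174) - 5310403) = 1/(25393/3174 - 5310403) = 1/(-16855193729/3174) = -3174/16855193729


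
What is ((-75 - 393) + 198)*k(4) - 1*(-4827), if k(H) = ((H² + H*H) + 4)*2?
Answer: -14613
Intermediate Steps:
k(H) = 8 + 4*H² (k(H) = ((H² + H²) + 4)*2 = (2*H² + 4)*2 = (4 + 2*H²)*2 = 8 + 4*H²)
((-75 - 393) + 198)*k(4) - 1*(-4827) = ((-75 - 393) + 198)*(8 + 4*4²) - 1*(-4827) = (-468 + 198)*(8 + 4*16) + 4827 = -270*(8 + 64) + 4827 = -270*72 + 4827 = -19440 + 4827 = -14613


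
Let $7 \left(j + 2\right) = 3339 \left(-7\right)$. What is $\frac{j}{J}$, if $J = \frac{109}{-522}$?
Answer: $\frac{1744002}{109} \approx 16000.0$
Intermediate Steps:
$J = - \frac{109}{522}$ ($J = 109 \left(- \frac{1}{522}\right) = - \frac{109}{522} \approx -0.20881$)
$j = -3341$ ($j = -2 + \frac{3339 \left(-7\right)}{7} = -2 + \frac{1}{7} \left(-23373\right) = -2 - 3339 = -3341$)
$\frac{j}{J} = - \frac{3341}{- \frac{109}{522}} = \left(-3341\right) \left(- \frac{522}{109}\right) = \frac{1744002}{109}$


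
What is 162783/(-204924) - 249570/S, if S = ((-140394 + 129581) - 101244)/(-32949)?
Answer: -561708360799317/7654389556 ≈ -73384.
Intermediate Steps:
S = 112057/32949 (S = (-10813 - 101244)*(-1/32949) = -112057*(-1/32949) = 112057/32949 ≈ 3.4009)
162783/(-204924) - 249570/S = 162783/(-204924) - 249570/112057/32949 = 162783*(-1/204924) - 249570*32949/112057 = -54261/68308 - 8223081930/112057 = -561708360799317/7654389556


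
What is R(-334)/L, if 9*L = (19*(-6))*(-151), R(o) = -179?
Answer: -537/5738 ≈ -0.093587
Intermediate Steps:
L = 5738/3 (L = ((19*(-6))*(-151))/9 = (-114*(-151))/9 = (1/9)*17214 = 5738/3 ≈ 1912.7)
R(-334)/L = -179/5738/3 = -179*3/5738 = -537/5738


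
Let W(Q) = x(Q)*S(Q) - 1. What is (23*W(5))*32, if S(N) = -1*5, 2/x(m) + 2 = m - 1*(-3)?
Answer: -5888/3 ≈ -1962.7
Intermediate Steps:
x(m) = 2/(1 + m) (x(m) = 2/(-2 + (m - 1*(-3))) = 2/(-2 + (m + 3)) = 2/(-2 + (3 + m)) = 2/(1 + m))
S(N) = -5
W(Q) = -1 - 10/(1 + Q) (W(Q) = (2/(1 + Q))*(-5) - 1 = -10/(1 + Q) - 1 = -1 - 10/(1 + Q))
(23*W(5))*32 = (23*((-11 - 1*5)/(1 + 5)))*32 = (23*((-11 - 5)/6))*32 = (23*((⅙)*(-16)))*32 = (23*(-8/3))*32 = -184/3*32 = -5888/3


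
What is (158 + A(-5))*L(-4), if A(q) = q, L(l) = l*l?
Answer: 2448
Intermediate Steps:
L(l) = l²
(158 + A(-5))*L(-4) = (158 - 5)*(-4)² = 153*16 = 2448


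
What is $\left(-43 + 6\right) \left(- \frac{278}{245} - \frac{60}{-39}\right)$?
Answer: $- \frac{47582}{3185} \approx -14.939$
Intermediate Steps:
$\left(-43 + 6\right) \left(- \frac{278}{245} - \frac{60}{-39}\right) = - 37 \left(\left(-278\right) \frac{1}{245} - - \frac{20}{13}\right) = - 37 \left(- \frac{278}{245} + \frac{20}{13}\right) = \left(-37\right) \frac{1286}{3185} = - \frac{47582}{3185}$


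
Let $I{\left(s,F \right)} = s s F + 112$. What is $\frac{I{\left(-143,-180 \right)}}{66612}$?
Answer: $- \frac{920177}{16653} \approx -55.256$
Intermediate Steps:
$I{\left(s,F \right)} = 112 + F s^{2}$ ($I{\left(s,F \right)} = s^{2} F + 112 = F s^{2} + 112 = 112 + F s^{2}$)
$\frac{I{\left(-143,-180 \right)}}{66612} = \frac{112 - 180 \left(-143\right)^{2}}{66612} = \left(112 - 3680820\right) \frac{1}{66612} = \left(-3680708\right) \frac{1}{66612} = - \frac{920177}{16653}$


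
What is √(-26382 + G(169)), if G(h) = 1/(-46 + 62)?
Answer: I*√422111/4 ≈ 162.43*I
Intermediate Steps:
G(h) = 1/16
√(-26382 + G(169)) = √(-26382 + 1/16) = √(-422111/16) = I*√422111/4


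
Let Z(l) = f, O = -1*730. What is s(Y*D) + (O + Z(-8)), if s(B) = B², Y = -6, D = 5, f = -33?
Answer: 137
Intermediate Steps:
O = -730
Z(l) = -33
s(Y*D) + (O + Z(-8)) = (-6*5)² + (-730 - 33) = (-30)² - 763 = 900 - 763 = 137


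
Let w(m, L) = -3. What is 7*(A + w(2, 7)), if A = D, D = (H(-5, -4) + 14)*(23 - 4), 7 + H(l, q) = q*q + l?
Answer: 2373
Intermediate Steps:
H(l, q) = -7 + l + q² (H(l, q) = -7 + (q*q + l) = -7 + (q² + l) = -7 + (l + q²) = -7 + l + q²)
D = 342 (D = ((-7 - 5 + (-4)²) + 14)*(23 - 4) = ((-7 - 5 + 16) + 14)*19 = (4 + 14)*19 = 18*19 = 342)
A = 342
7*(A + w(2, 7)) = 7*(342 - 3) = 7*339 = 2373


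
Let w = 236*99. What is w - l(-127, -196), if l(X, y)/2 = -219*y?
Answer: -62484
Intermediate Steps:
l(X, y) = -438*y (l(X, y) = 2*(-219*y) = -438*y)
w = 23364
w - l(-127, -196) = 23364 - (-438)*(-196) = 23364 - 1*85848 = 23364 - 85848 = -62484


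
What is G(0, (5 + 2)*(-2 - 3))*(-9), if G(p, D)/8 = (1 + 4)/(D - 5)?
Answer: 9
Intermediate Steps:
G(p, D) = 40/(-5 + D) (G(p, D) = 8*((1 + 4)/(D - 5)) = 8*(5/(-5 + D)) = 40/(-5 + D))
G(0, (5 + 2)*(-2 - 3))*(-9) = (40/(-5 + (5 + 2)*(-2 - 3)))*(-9) = (40/(-5 + 7*(-5)))*(-9) = (40/(-5 - 35))*(-9) = (40/(-40))*(-9) = (40*(-1/40))*(-9) = -1*(-9) = 9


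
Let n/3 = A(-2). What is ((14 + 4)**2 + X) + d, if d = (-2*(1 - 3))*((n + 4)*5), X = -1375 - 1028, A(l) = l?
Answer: -2119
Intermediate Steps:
n = -6 (n = 3*(-2) = -6)
X = -2403
d = -40 (d = (-2*(1 - 3))*((-6 + 4)*5) = (-2*(-2))*(-2*5) = 4*(-10) = -40)
((14 + 4)**2 + X) + d = ((14 + 4)**2 - 2403) - 40 = (18**2 - 2403) - 40 = (324 - 2403) - 40 = -2079 - 40 = -2119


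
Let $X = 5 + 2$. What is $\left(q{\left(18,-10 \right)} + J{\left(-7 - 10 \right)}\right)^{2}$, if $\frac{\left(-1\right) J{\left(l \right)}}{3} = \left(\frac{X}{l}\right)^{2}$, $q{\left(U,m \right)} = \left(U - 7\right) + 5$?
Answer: $\frac{20043529}{83521} \approx 239.98$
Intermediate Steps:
$X = 7$
$q{\left(U,m \right)} = -2 + U$ ($q{\left(U,m \right)} = \left(-7 + U\right) + 5 = -2 + U$)
$J{\left(l \right)} = - \frac{147}{l^{2}}$ ($J{\left(l \right)} = - 3 \left(\frac{7}{l}\right)^{2} = - 3 \frac{49}{l^{2}} = - \frac{147}{l^{2}}$)
$\left(q{\left(18,-10 \right)} + J{\left(-7 - 10 \right)}\right)^{2} = \left(\left(-2 + 18\right) - \frac{147}{\left(-7 - 10\right)^{2}}\right)^{2} = \left(16 - \frac{147}{289}\right)^{2} = \left(\frac{4477}{289}\right)^{2} = \frac{20043529}{83521}$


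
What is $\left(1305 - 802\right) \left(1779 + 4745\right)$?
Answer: $3281572$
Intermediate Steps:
$\left(1305 - 802\right) \left(1779 + 4745\right) = 503 \cdot 6524 = 3281572$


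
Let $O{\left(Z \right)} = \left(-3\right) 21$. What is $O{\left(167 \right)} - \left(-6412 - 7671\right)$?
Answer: $14020$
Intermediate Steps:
$O{\left(Z \right)} = -63$
$O{\left(167 \right)} - \left(-6412 - 7671\right) = -63 - \left(-6412 - 7671\right) = -63 - -14083 = -63 + 14083 = 14020$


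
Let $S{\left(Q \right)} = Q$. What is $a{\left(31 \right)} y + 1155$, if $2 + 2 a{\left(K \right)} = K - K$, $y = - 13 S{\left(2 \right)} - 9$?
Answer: $1190$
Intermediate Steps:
$y = -35$ ($y = \left(-13\right) 2 - 9 = -26 - 9 = -35$)
$a{\left(K \right)} = -1$ ($a{\left(K \right)} = -1 + \frac{K - K}{2} = -1 + \frac{1}{2} \cdot 0 = -1 + 0 = -1$)
$a{\left(31 \right)} y + 1155 = \left(-1\right) \left(-35\right) + 1155 = 35 + 1155 = 1190$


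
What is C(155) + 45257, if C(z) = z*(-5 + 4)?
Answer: 45102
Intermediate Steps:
C(z) = -z (C(z) = z*(-1) = -z)
C(155) + 45257 = -1*155 + 45257 = -155 + 45257 = 45102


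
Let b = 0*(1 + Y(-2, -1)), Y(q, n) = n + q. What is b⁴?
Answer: 0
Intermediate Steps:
b = 0 (b = 0*(1 + (-1 - 2)) = 0*(1 - 3) = 0*(-2) = 0)
b⁴ = 0⁴ = 0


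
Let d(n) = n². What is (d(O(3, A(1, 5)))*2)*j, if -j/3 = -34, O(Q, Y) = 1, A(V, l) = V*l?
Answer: 204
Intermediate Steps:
j = 102 (j = -3*(-34) = 102)
(d(O(3, A(1, 5)))*2)*j = (1²*2)*102 = (1*2)*102 = 2*102 = 204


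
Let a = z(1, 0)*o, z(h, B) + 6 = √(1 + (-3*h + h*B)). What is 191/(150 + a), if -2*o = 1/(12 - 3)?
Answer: 4651614/3661219 + 1719*I*√2/3661219 ≈ 1.2705 + 0.000664*I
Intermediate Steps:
o = -1/18 (o = -1/(2*(12 - 3)) = -½/9 = -½*⅑ = -1/18 ≈ -0.055556)
z(h, B) = -6 + √(1 - 3*h + B*h) (z(h, B) = -6 + √(1 + (-3*h + h*B)) = -6 + √(1 + (-3*h + B*h)) = -6 + √(1 - 3*h + B*h))
a = ⅓ - I*√2/18 (a = (-6 + √(1 - 3*1 + 0*1))*(-1/18) = (-6 + √(1 - 3 + 0))*(-1/18) = (-6 + √(-2))*(-1/18) = (-6 + I*√2)*(-1/18) = ⅓ - I*√2/18 ≈ 0.33333 - 0.078567*I)
191/(150 + a) = 191/(150 + (⅓ - I*√2/18)) = 191/(451/3 - I*√2/18)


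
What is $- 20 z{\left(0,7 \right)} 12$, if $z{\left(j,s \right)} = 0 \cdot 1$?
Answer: $0$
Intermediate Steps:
$z{\left(j,s \right)} = 0$
$- 20 z{\left(0,7 \right)} 12 = \left(-20\right) 0 \cdot 12 = 0 \cdot 12 = 0$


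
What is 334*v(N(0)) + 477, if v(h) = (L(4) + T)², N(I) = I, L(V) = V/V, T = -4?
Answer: 3483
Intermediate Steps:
L(V) = 1
v(h) = 9 (v(h) = (1 - 4)² = (-3)² = 9)
334*v(N(0)) + 477 = 334*9 + 477 = 3006 + 477 = 3483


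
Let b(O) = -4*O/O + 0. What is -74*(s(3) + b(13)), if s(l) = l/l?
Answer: 222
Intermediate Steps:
s(l) = 1
b(O) = -4 (b(O) = -4*1 + 0 = -4 + 0 = -4)
-74*(s(3) + b(13)) = -74*(1 - 4) = -74*(-3) = 222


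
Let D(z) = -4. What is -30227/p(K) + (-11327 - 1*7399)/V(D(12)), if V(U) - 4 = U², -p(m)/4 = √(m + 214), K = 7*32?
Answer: -9363/10 + 30227*√438/1752 ≈ -575.22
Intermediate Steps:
K = 224
p(m) = -4*√(214 + m) (p(m) = -4*√(m + 214) = -4*√(214 + m))
V(U) = 4 + U²
-30227/p(K) + (-11327 - 1*7399)/V(D(12)) = -30227*(-1/(4*√(214 + 224))) + (-11327 - 1*7399)/(4 + (-4)²) = -30227*(-√438/1752) + (-11327 - 7399)/(4 + 16) = -(-30227)*√438/1752 - 18726/20 = 30227*√438/1752 - 18726*1/20 = 30227*√438/1752 - 9363/10 = -9363/10 + 30227*√438/1752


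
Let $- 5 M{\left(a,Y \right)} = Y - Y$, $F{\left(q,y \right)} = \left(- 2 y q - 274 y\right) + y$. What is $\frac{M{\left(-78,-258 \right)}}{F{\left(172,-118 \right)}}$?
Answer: $0$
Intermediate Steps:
$F{\left(q,y \right)} = - 273 y - 2 q y$ ($F{\left(q,y \right)} = \left(- 2 q y - 274 y\right) + y = \left(- 274 y - 2 q y\right) + y = - 273 y - 2 q y$)
$M{\left(a,Y \right)} = 0$ ($M{\left(a,Y \right)} = - \frac{Y - Y}{5} = \left(- \frac{1}{5}\right) 0 = 0$)
$\frac{M{\left(-78,-258 \right)}}{F{\left(172,-118 \right)}} = \frac{0}{\left(-1\right) \left(-118\right) \left(273 + 2 \cdot 172\right)} = \frac{0}{\left(-1\right) \left(-118\right) \left(273 + 344\right)} = \frac{0}{\left(-1\right) \left(-118\right) 617} = \frac{0}{72806} = 0 \cdot \frac{1}{72806} = 0$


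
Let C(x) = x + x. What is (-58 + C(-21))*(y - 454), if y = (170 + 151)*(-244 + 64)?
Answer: 5823400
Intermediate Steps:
y = -57780 (y = 321*(-180) = -57780)
C(x) = 2*x
(-58 + C(-21))*(y - 454) = (-58 + 2*(-21))*(-57780 - 454) = (-58 - 42)*(-58234) = -100*(-58234) = 5823400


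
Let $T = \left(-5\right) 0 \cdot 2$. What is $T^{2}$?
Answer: $0$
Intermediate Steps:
$T = 0$ ($T = 0 \cdot 2 = 0$)
$T^{2} = 0^{2} = 0$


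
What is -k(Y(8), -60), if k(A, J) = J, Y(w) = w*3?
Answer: 60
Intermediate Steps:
Y(w) = 3*w
-k(Y(8), -60) = -1*(-60) = 60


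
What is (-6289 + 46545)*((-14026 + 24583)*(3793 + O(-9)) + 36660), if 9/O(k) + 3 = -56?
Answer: 95188825785216/59 ≈ 1.6134e+12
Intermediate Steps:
O(k) = -9/59 (O(k) = 9/(-3 - 56) = 9/(-59) = 9*(-1/59) = -9/59)
(-6289 + 46545)*((-14026 + 24583)*(3793 + O(-9)) + 36660) = (-6289 + 46545)*((-14026 + 24583)*(3793 - 9/59) + 36660) = 40256*(10557*(223778/59) + 36660) = 40256*(2362424346/59 + 36660) = 40256*(2364587286/59) = 95188825785216/59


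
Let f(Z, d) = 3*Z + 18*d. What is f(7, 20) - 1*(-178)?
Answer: 559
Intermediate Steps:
f(7, 20) - 1*(-178) = (3*7 + 18*20) - 1*(-178) = (21 + 360) + 178 = 381 + 178 = 559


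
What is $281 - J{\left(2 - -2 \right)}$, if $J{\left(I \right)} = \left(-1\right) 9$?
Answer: $290$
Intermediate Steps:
$J{\left(I \right)} = -9$
$281 - J{\left(2 - -2 \right)} = 281 - -9 = 281 + 9 = 290$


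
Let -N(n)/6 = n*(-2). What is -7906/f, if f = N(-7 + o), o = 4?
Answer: 3953/18 ≈ 219.61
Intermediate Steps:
N(n) = 12*n (N(n) = -6*n*(-2) = -(-12)*n = 12*n)
f = -36 (f = 12*(-7 + 4) = 12*(-3) = -36)
-7906/f = -7906/(-36) = -7906*(-1)/36 = -1*(-3953/18) = 3953/18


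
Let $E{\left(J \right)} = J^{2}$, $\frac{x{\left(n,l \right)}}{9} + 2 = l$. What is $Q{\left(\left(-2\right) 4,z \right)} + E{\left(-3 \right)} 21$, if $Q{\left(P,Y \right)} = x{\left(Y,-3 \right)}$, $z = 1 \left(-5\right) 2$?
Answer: $144$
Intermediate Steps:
$z = -10$ ($z = \left(-5\right) 2 = -10$)
$x{\left(n,l \right)} = -18 + 9 l$
$Q{\left(P,Y \right)} = -45$ ($Q{\left(P,Y \right)} = -18 + 9 \left(-3\right) = -18 - 27 = -45$)
$Q{\left(\left(-2\right) 4,z \right)} + E{\left(-3 \right)} 21 = -45 + \left(-3\right)^{2} \cdot 21 = -45 + 9 \cdot 21 = -45 + 189 = 144$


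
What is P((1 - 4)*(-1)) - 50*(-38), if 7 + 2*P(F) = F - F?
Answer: 3793/2 ≈ 1896.5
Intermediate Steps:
P(F) = -7/2 (P(F) = -7/2 + (F - F)/2 = -7/2 + (½)*0 = -7/2 + 0 = -7/2)
P((1 - 4)*(-1)) - 50*(-38) = -7/2 - 50*(-38) = -7/2 + 1900 = 3793/2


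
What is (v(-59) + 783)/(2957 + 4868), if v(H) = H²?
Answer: 4264/7825 ≈ 0.54492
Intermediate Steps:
(v(-59) + 783)/(2957 + 4868) = ((-59)² + 783)/(2957 + 4868) = (3481 + 783)/7825 = 4264*(1/7825) = 4264/7825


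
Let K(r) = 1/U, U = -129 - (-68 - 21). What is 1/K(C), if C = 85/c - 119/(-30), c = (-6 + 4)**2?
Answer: -40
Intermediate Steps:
c = 4 (c = (-2)**2 = 4)
U = -40 (U = -129 - 1*(-89) = -129 + 89 = -40)
C = 1513/60 (C = 85/4 - 119/(-30) = 85*(1/4) - 119*(-1/30) = 85/4 + 119/30 = 1513/60 ≈ 25.217)
K(r) = -1/40 (K(r) = 1/(-40) = -1/40)
1/K(C) = 1/(-1/40) = -40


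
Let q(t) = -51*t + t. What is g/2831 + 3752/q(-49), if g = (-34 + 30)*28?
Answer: 739108/495425 ≈ 1.4919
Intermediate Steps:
g = -112 (g = -4*28 = -112)
q(t) = -50*t
g/2831 + 3752/q(-49) = -112/2831 + 3752/((-50*(-49))) = -112*1/2831 + 3752/2450 = -112/2831 + 3752*(1/2450) = -112/2831 + 268/175 = 739108/495425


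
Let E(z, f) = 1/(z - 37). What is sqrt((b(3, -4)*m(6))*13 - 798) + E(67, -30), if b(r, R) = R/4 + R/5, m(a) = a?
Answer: 1/30 + 2*I*sqrt(5865)/5 ≈ 0.033333 + 30.633*I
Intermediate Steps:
b(r, R) = 9*R/20 (b(r, R) = R*(1/4) + R*(1/5) = R/4 + R/5 = 9*R/20)
E(z, f) = 1/(-37 + z)
sqrt((b(3, -4)*m(6))*13 - 798) + E(67, -30) = sqrt((((9/20)*(-4))*6)*13 - 798) + 1/(-37 + 67) = sqrt(-9/5*6*13 - 798) + 1/30 = sqrt(-54/5*13 - 798) + 1/30 = sqrt(-702/5 - 798) + 1/30 = sqrt(-4692/5) + 1/30 = 2*I*sqrt(5865)/5 + 1/30 = 1/30 + 2*I*sqrt(5865)/5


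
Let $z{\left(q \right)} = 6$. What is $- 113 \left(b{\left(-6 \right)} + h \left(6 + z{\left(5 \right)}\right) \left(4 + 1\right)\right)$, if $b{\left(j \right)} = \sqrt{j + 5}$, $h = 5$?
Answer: $-33900 - 113 i \approx -33900.0 - 113.0 i$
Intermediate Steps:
$b{\left(j \right)} = \sqrt{5 + j}$
$- 113 \left(b{\left(-6 \right)} + h \left(6 + z{\left(5 \right)}\right) \left(4 + 1\right)\right) = - 113 \left(\sqrt{5 - 6} + 5 \left(6 + 6\right) \left(4 + 1\right)\right) = - 113 \left(\sqrt{-1} + 5 \cdot 12 \cdot 5\right) = - 113 \left(i + 60 \cdot 5\right) = - 113 \left(i + 300\right) = - 113 \left(300 + i\right) = -33900 - 113 i$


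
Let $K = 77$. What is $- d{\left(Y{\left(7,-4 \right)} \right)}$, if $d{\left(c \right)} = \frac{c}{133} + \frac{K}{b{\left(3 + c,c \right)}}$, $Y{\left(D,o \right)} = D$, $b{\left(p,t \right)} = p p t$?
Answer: $- \frac{309}{1900} \approx -0.16263$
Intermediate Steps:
$b{\left(p,t \right)} = t p^{2}$ ($b{\left(p,t \right)} = p^{2} t = t p^{2}$)
$d{\left(c \right)} = \frac{c}{133} + \frac{77}{c \left(3 + c\right)^{2}}$
$- d{\left(Y{\left(7,-4 \right)} \right)} = - (\frac{1}{133} \cdot 7 + \frac{77}{7 \left(3 + 7\right)^{2}}) = - (\frac{1}{19} + 77 \cdot \frac{1}{7} \cdot \frac{1}{100}) = - (\frac{1}{19} + \frac{11}{100}) = \left(-1\right) \frac{309}{1900} = - \frac{309}{1900}$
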